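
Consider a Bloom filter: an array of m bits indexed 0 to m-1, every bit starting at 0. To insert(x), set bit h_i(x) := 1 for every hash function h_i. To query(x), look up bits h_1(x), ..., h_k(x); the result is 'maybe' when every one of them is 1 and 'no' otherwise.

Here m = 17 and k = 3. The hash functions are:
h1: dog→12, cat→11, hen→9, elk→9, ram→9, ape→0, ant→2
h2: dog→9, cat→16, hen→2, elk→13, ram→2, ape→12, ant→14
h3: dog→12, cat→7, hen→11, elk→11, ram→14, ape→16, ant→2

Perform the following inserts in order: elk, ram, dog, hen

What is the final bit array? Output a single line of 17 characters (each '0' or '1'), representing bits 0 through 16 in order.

Start: bits=00000000000000000
After insert 'elk': sets bits 9 11 13 -> bits=00000000010101000
After insert 'ram': sets bits 2 9 14 -> bits=00100000010101100
After insert 'dog': sets bits 9 12 -> bits=00100000010111100
After insert 'hen': sets bits 2 9 11 -> bits=00100000010111100

Answer: 00100000010111100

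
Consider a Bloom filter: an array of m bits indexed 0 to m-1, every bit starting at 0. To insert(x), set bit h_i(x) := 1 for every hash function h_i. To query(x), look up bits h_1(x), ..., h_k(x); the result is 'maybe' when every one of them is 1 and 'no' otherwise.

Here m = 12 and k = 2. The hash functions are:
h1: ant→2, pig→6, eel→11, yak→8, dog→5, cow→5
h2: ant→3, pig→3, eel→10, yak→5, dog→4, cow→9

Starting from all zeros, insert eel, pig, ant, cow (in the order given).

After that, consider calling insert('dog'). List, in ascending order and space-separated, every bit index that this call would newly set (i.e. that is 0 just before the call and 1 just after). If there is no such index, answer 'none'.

Start: bits=000000000000
After insert 'eel': sets bits 10 11 -> bits=000000000011
After insert 'pig': sets bits 3 6 -> bits=000100100011
After insert 'ant': sets bits 2 3 -> bits=001100100011
After insert 'cow': sets bits 5 9 -> bits=001101100111
insert 'dog' would touch bits 4 5; currently bit4=0, bit5=1
Bits that are 0 among those (would change 0->1): 4

Answer: 4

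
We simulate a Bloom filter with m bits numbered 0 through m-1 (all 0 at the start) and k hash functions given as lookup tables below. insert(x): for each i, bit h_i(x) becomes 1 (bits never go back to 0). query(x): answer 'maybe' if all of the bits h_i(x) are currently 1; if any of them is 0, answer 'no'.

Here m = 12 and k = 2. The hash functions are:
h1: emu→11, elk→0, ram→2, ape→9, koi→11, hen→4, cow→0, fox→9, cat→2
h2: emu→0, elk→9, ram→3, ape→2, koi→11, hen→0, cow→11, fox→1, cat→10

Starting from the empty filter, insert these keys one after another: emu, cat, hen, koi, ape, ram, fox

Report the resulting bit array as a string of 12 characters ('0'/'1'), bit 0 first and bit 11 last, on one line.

Answer: 111110000111

Derivation:
Start: bits=000000000000
After insert 'emu': sets bits 0 11 -> bits=100000000001
After insert 'cat': sets bits 2 10 -> bits=101000000011
After insert 'hen': sets bits 0 4 -> bits=101010000011
After insert 'koi': sets bits 11 -> bits=101010000011
After insert 'ape': sets bits 2 9 -> bits=101010000111
After insert 'ram': sets bits 2 3 -> bits=101110000111
After insert 'fox': sets bits 1 9 -> bits=111110000111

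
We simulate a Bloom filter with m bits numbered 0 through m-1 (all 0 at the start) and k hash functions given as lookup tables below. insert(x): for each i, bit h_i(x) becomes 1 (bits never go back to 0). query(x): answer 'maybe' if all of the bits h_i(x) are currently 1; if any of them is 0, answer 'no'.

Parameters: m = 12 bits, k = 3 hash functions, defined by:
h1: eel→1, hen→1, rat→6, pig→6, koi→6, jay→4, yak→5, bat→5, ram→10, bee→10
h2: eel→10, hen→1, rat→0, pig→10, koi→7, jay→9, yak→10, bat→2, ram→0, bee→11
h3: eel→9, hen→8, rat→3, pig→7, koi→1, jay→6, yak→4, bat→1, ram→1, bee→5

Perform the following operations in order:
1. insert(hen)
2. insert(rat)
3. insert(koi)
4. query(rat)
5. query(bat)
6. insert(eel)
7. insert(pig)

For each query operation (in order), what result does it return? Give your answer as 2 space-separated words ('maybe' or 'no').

Answer: maybe no

Derivation:
Start: bits=000000000000
Op 1: insert hen -> sets bits 1 8 -> bits=010000001000
Op 2: insert rat -> sets bits 0 3 6 -> bits=110100101000
Op 3: insert koi -> sets bits 1 6 7 -> bits=110100111000
Op 4: query rat -> checks bit0=1, bit3=1, bit6=1 (all 1) -> maybe
Op 5: query bat -> checks bit1=1, bit2=0, bit5=0 (has a 0) -> no
Op 6: insert eel -> sets bits 1 9 10 -> bits=110100111110
Op 7: insert pig -> sets bits 6 7 10 -> bits=110100111110
Query results in order: maybe no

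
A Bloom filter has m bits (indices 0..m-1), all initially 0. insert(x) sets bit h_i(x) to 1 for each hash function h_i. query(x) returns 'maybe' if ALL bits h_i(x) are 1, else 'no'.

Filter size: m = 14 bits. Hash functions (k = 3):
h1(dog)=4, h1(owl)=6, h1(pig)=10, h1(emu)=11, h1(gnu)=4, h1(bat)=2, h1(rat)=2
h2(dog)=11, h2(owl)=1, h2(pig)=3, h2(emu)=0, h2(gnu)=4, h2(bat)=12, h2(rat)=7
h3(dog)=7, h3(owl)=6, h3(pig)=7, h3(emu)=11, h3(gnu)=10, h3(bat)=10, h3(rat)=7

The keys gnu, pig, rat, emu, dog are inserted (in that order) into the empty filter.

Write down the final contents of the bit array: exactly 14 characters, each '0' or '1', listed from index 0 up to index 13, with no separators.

Start: bits=00000000000000
After insert 'gnu': sets bits 4 10 -> bits=00001000001000
After insert 'pig': sets bits 3 7 10 -> bits=00011001001000
After insert 'rat': sets bits 2 7 -> bits=00111001001000
After insert 'emu': sets bits 0 11 -> bits=10111001001100
After insert 'dog': sets bits 4 7 11 -> bits=10111001001100

Answer: 10111001001100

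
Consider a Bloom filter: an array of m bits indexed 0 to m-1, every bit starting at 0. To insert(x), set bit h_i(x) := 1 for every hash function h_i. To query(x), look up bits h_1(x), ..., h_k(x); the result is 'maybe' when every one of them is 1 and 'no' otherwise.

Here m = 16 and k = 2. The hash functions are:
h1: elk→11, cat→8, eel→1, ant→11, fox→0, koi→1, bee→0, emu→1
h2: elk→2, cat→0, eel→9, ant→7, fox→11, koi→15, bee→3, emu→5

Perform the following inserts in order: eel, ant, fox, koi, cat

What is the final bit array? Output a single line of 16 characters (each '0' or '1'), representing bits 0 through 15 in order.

Answer: 1100000111010001

Derivation:
Start: bits=0000000000000000
After insert 'eel': sets bits 1 9 -> bits=0100000001000000
After insert 'ant': sets bits 7 11 -> bits=0100000101010000
After insert 'fox': sets bits 0 11 -> bits=1100000101010000
After insert 'koi': sets bits 1 15 -> bits=1100000101010001
After insert 'cat': sets bits 0 8 -> bits=1100000111010001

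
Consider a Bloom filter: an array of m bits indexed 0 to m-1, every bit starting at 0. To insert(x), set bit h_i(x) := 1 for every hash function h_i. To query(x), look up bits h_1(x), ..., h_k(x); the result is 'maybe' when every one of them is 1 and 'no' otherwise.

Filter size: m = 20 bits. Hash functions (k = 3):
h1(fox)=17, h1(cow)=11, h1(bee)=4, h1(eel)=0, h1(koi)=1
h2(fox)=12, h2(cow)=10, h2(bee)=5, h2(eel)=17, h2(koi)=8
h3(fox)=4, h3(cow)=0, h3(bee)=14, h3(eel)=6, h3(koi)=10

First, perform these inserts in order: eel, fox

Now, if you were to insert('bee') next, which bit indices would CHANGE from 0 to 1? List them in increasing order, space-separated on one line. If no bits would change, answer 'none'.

Answer: 5 14

Derivation:
Start: bits=00000000000000000000
After insert 'eel': sets bits 0 6 17 -> bits=10000010000000000100
After insert 'fox': sets bits 4 12 17 -> bits=10001010000010000100
insert 'bee' would touch bits 4 5 14; currently bit4=1, bit5=0, bit14=0
Bits that are 0 among those (would change 0->1): 5 14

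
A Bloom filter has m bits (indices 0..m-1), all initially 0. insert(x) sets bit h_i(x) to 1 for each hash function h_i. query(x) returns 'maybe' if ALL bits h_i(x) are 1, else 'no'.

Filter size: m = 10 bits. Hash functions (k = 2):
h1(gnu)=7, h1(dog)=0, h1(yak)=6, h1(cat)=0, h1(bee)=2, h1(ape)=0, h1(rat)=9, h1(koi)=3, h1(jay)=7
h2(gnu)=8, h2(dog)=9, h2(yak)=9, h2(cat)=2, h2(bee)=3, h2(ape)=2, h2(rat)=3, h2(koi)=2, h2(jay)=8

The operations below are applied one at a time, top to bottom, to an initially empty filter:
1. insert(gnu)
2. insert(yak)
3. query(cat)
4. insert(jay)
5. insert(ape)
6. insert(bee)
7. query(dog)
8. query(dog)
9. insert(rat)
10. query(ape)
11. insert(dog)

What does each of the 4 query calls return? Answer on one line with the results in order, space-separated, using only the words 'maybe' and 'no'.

Answer: no maybe maybe maybe

Derivation:
Start: bits=0000000000
Op 1: insert gnu -> sets bits 7 8 -> bits=0000000110
Op 2: insert yak -> sets bits 6 9 -> bits=0000001111
Op 3: query cat -> checks bit0=0, bit2=0 (has a 0) -> no
Op 4: insert jay -> sets bits 7 8 -> bits=0000001111
Op 5: insert ape -> sets bits 0 2 -> bits=1010001111
Op 6: insert bee -> sets bits 2 3 -> bits=1011001111
Op 7: query dog -> checks bit0=1, bit9=1 (all 1) -> maybe
Op 8: query dog -> checks bit0=1, bit9=1 (all 1) -> maybe
Op 9: insert rat -> sets bits 3 9 -> bits=1011001111
Op 10: query ape -> checks bit0=1, bit2=1 (all 1) -> maybe
Op 11: insert dog -> sets bits 0 9 -> bits=1011001111
Query results in order: no maybe maybe maybe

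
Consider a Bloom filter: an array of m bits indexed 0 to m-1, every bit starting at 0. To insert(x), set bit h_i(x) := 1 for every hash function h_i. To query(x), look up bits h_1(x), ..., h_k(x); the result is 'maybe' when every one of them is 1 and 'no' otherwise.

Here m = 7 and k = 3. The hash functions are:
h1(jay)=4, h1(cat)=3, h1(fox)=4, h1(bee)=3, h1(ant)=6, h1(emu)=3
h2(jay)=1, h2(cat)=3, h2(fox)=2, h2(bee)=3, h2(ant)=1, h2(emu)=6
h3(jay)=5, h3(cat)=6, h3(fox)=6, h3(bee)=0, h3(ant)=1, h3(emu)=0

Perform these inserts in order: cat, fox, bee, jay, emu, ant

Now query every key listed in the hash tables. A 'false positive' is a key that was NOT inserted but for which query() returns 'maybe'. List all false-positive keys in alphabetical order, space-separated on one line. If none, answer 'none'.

Answer: none

Derivation:
Start: bits=0000000
After insert 'cat': sets bits 3 6 -> bits=0001001
After insert 'fox': sets bits 2 4 6 -> bits=0011101
After insert 'bee': sets bits 0 3 -> bits=1011101
After insert 'jay': sets bits 1 4 5 -> bits=1111111
After insert 'emu': sets bits 0 3 6 -> bits=1111111
After insert 'ant': sets bits 1 6 -> bits=1111111
Not inserted: (none) — query each against bits=1111111:
False positives (alphabetical): none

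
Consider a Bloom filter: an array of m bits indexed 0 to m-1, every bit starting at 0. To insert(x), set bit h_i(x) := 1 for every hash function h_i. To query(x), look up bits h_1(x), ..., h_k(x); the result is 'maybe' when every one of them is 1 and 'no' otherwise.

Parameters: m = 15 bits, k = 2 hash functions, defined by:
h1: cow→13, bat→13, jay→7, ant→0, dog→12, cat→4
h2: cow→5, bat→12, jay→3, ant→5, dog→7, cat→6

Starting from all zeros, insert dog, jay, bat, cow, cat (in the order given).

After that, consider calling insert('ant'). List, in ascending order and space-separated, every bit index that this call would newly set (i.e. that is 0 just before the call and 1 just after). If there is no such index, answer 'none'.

Answer: 0

Derivation:
Start: bits=000000000000000
After insert 'dog': sets bits 7 12 -> bits=000000010000100
After insert 'jay': sets bits 3 7 -> bits=000100010000100
After insert 'bat': sets bits 12 13 -> bits=000100010000110
After insert 'cow': sets bits 5 13 -> bits=000101010000110
After insert 'cat': sets bits 4 6 -> bits=000111110000110
insert 'ant' would touch bits 0 5; currently bit0=0, bit5=1
Bits that are 0 among those (would change 0->1): 0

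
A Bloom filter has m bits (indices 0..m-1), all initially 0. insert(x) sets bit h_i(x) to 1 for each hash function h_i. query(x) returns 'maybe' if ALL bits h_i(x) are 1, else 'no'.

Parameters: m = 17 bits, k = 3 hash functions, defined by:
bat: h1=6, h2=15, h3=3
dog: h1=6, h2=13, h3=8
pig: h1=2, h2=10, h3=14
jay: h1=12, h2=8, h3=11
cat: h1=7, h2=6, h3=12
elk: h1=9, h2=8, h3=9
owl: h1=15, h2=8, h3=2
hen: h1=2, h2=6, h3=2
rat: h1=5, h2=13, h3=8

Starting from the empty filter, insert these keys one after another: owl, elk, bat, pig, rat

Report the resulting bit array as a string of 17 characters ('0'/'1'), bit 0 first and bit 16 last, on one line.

Answer: 00110110111001110

Derivation:
Start: bits=00000000000000000
After insert 'owl': sets bits 2 8 15 -> bits=00100000100000010
After insert 'elk': sets bits 8 9 -> bits=00100000110000010
After insert 'bat': sets bits 3 6 15 -> bits=00110010110000010
After insert 'pig': sets bits 2 10 14 -> bits=00110010111000110
After insert 'rat': sets bits 5 8 13 -> bits=00110110111001110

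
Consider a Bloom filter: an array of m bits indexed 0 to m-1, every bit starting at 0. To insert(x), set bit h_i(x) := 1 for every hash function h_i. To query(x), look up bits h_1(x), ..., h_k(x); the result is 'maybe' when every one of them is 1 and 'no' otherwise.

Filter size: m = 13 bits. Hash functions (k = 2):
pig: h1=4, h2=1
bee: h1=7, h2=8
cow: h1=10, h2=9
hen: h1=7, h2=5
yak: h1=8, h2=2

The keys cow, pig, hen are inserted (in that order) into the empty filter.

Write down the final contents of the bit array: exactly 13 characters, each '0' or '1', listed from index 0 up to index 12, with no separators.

Start: bits=0000000000000
After insert 'cow': sets bits 9 10 -> bits=0000000001100
After insert 'pig': sets bits 1 4 -> bits=0100100001100
After insert 'hen': sets bits 5 7 -> bits=0100110101100

Answer: 0100110101100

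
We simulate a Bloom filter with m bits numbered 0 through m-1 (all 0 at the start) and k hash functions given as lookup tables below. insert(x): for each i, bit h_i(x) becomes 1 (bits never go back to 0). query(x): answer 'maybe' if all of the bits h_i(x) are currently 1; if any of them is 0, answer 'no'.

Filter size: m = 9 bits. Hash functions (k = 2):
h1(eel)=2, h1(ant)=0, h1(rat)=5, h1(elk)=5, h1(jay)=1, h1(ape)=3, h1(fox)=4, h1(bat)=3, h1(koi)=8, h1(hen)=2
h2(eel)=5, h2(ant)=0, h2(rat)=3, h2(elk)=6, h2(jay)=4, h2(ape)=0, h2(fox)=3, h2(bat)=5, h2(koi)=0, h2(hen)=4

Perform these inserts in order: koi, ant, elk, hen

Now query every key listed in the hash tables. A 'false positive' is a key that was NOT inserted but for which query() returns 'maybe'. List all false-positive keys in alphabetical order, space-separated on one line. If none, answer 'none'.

Start: bits=000000000
After insert 'koi': sets bits 0 8 -> bits=100000001
After insert 'ant': sets bits 0 -> bits=100000001
After insert 'elk': sets bits 5 6 -> bits=100001101
After insert 'hen': sets bits 2 4 -> bits=101011101
Not inserted: ape bat eel fox jay rat — query each against bits=101011101:
query ape: checks bit0=1, bit3=0 (has a 0) -> no => not a false positive
query bat: checks bit3=0, bit5=1 (has a 0) -> no => not a false positive
query eel: checks bit2=1, bit5=1 (all 1) -> maybe => FALSE POSITIVE
query fox: checks bit3=0, bit4=1 (has a 0) -> no => not a false positive
query jay: checks bit1=0, bit4=1 (has a 0) -> no => not a false positive
query rat: checks bit3=0, bit5=1 (has a 0) -> no => not a false positive
False positives (alphabetical): eel

Answer: eel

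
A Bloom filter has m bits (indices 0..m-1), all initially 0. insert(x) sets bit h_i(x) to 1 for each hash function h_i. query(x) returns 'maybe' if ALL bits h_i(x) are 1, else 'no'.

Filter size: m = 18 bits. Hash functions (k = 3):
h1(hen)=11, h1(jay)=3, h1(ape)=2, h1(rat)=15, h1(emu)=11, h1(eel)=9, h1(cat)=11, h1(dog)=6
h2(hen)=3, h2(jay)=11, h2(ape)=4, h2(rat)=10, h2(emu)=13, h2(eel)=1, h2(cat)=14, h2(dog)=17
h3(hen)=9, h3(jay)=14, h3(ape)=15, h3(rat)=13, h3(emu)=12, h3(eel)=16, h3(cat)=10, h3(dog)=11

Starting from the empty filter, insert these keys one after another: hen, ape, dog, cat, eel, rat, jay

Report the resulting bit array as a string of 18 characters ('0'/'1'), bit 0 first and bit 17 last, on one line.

Answer: 011110100111011111

Derivation:
Start: bits=000000000000000000
After insert 'hen': sets bits 3 9 11 -> bits=000100000101000000
After insert 'ape': sets bits 2 4 15 -> bits=001110000101000100
After insert 'dog': sets bits 6 11 17 -> bits=001110100101000101
After insert 'cat': sets bits 10 11 14 -> bits=001110100111001101
After insert 'eel': sets bits 1 9 16 -> bits=011110100111001111
After insert 'rat': sets bits 10 13 15 -> bits=011110100111011111
After insert 'jay': sets bits 3 11 14 -> bits=011110100111011111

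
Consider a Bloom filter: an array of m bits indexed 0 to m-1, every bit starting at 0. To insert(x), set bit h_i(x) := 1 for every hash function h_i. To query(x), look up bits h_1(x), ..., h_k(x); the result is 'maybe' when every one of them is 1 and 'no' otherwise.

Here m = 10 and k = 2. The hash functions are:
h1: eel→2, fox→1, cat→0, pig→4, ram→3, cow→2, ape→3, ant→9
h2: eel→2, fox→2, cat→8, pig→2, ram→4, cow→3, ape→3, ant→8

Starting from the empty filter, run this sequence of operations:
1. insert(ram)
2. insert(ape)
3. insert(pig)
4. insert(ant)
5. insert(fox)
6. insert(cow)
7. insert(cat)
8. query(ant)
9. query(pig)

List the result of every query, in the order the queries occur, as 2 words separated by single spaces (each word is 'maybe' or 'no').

Answer: maybe maybe

Derivation:
Start: bits=0000000000
Op 1: insert ram -> sets bits 3 4 -> bits=0001100000
Op 2: insert ape -> sets bits 3 -> bits=0001100000
Op 3: insert pig -> sets bits 2 4 -> bits=0011100000
Op 4: insert ant -> sets bits 8 9 -> bits=0011100011
Op 5: insert fox -> sets bits 1 2 -> bits=0111100011
Op 6: insert cow -> sets bits 2 3 -> bits=0111100011
Op 7: insert cat -> sets bits 0 8 -> bits=1111100011
Op 8: query ant -> checks bit8=1, bit9=1 (all 1) -> maybe
Op 9: query pig -> checks bit2=1, bit4=1 (all 1) -> maybe
Query results in order: maybe maybe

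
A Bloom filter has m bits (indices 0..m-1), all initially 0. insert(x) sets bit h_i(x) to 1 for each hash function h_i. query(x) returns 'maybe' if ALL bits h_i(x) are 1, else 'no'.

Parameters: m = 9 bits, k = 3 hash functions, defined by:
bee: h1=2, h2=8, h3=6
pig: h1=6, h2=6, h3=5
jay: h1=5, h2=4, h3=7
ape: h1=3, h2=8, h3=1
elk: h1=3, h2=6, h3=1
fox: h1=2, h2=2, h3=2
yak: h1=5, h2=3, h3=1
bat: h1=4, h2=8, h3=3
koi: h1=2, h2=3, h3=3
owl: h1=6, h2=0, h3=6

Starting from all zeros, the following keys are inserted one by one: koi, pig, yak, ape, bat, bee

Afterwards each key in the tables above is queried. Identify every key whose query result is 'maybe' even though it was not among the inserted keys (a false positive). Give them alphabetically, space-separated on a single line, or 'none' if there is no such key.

Start: bits=000000000
After insert 'koi': sets bits 2 3 -> bits=001100000
After insert 'pig': sets bits 5 6 -> bits=001101100
After insert 'yak': sets bits 1 3 5 -> bits=011101100
After insert 'ape': sets bits 1 3 8 -> bits=011101101
After insert 'bat': sets bits 3 4 8 -> bits=011111101
After insert 'bee': sets bits 2 6 8 -> bits=011111101
Not inserted: elk fox jay owl — query each against bits=011111101:
query elk: checks bit1=1, bit3=1, bit6=1 (all 1) -> maybe => FALSE POSITIVE
query fox: checks bit2=1 (all 1) -> maybe => FALSE POSITIVE
query jay: checks bit4=1, bit5=1, bit7=0 (has a 0) -> no => not a false positive
query owl: checks bit0=0, bit6=1 (has a 0) -> no => not a false positive
False positives (alphabetical): elk fox

Answer: elk fox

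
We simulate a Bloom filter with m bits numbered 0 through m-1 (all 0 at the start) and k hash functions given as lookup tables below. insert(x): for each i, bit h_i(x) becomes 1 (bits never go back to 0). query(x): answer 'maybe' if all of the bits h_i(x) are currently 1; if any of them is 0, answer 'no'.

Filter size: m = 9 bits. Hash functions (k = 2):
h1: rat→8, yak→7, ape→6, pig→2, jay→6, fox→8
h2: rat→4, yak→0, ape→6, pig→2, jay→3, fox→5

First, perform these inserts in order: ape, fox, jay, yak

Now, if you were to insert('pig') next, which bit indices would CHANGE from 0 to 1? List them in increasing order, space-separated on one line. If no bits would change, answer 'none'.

Answer: 2

Derivation:
Start: bits=000000000
After insert 'ape': sets bits 6 -> bits=000000100
After insert 'fox': sets bits 5 8 -> bits=000001101
After insert 'jay': sets bits 3 6 -> bits=000101101
After insert 'yak': sets bits 0 7 -> bits=100101111
insert 'pig' would touch bits 2; currently bit2=0
Bits that are 0 among those (would change 0->1): 2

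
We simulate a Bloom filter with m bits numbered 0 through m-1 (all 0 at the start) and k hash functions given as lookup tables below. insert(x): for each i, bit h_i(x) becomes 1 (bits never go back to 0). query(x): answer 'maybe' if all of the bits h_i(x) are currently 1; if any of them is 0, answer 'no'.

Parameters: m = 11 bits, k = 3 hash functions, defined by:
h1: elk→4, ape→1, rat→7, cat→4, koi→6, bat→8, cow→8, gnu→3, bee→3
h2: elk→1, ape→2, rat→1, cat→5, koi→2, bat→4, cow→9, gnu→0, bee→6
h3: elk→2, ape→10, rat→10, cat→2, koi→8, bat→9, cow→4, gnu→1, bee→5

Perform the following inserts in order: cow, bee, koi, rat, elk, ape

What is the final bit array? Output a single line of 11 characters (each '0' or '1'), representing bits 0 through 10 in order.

Answer: 01111111111

Derivation:
Start: bits=00000000000
After insert 'cow': sets bits 4 8 9 -> bits=00001000110
After insert 'bee': sets bits 3 5 6 -> bits=00011110110
After insert 'koi': sets bits 2 6 8 -> bits=00111110110
After insert 'rat': sets bits 1 7 10 -> bits=01111111111
After insert 'elk': sets bits 1 2 4 -> bits=01111111111
After insert 'ape': sets bits 1 2 10 -> bits=01111111111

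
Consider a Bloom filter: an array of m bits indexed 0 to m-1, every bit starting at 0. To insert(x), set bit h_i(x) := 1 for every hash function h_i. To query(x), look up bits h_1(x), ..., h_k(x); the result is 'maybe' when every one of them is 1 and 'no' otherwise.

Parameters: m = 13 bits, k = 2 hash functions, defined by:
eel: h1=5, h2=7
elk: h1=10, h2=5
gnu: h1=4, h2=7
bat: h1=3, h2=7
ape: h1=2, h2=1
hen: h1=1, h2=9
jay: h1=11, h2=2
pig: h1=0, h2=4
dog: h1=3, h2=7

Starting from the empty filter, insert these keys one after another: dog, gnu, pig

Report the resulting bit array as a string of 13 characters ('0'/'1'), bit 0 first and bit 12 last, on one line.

Start: bits=0000000000000
After insert 'dog': sets bits 3 7 -> bits=0001000100000
After insert 'gnu': sets bits 4 7 -> bits=0001100100000
After insert 'pig': sets bits 0 4 -> bits=1001100100000

Answer: 1001100100000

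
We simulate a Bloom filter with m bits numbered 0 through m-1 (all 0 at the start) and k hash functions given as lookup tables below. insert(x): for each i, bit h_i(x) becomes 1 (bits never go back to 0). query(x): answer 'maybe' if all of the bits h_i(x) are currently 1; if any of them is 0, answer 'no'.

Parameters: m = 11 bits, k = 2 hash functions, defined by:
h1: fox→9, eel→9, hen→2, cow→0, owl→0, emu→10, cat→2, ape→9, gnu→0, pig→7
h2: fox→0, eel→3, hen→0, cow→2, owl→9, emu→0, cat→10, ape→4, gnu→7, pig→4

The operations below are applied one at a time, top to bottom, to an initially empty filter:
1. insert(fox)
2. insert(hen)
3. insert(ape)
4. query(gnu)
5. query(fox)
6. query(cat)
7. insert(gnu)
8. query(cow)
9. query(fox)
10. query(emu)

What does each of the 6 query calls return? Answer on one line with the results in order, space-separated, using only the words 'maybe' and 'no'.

Answer: no maybe no maybe maybe no

Derivation:
Start: bits=00000000000
Op 1: insert fox -> sets bits 0 9 -> bits=10000000010
Op 2: insert hen -> sets bits 0 2 -> bits=10100000010
Op 3: insert ape -> sets bits 4 9 -> bits=10101000010
Op 4: query gnu -> checks bit0=1, bit7=0 (has a 0) -> no
Op 5: query fox -> checks bit0=1, bit9=1 (all 1) -> maybe
Op 6: query cat -> checks bit2=1, bit10=0 (has a 0) -> no
Op 7: insert gnu -> sets bits 0 7 -> bits=10101001010
Op 8: query cow -> checks bit0=1, bit2=1 (all 1) -> maybe
Op 9: query fox -> checks bit0=1, bit9=1 (all 1) -> maybe
Op 10: query emu -> checks bit0=1, bit10=0 (has a 0) -> no
Query results in order: no maybe no maybe maybe no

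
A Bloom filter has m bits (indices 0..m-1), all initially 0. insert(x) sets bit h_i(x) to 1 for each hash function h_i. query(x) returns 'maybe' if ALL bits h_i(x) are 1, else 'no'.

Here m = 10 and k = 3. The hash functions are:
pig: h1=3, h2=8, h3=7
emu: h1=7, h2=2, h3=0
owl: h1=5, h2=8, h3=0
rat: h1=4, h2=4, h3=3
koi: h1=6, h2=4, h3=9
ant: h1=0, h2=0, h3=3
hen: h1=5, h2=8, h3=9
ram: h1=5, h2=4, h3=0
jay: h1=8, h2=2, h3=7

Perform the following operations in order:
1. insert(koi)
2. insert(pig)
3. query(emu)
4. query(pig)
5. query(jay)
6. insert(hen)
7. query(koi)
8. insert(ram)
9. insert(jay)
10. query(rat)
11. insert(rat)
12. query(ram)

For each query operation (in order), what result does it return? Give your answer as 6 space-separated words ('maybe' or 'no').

Start: bits=0000000000
Op 1: insert koi -> sets bits 4 6 9 -> bits=0000101001
Op 2: insert pig -> sets bits 3 7 8 -> bits=0001101111
Op 3: query emu -> checks bit0=0, bit2=0, bit7=1 (has a 0) -> no
Op 4: query pig -> checks bit3=1, bit7=1, bit8=1 (all 1) -> maybe
Op 5: query jay -> checks bit2=0, bit7=1, bit8=1 (has a 0) -> no
Op 6: insert hen -> sets bits 5 8 9 -> bits=0001111111
Op 7: query koi -> checks bit4=1, bit6=1, bit9=1 (all 1) -> maybe
Op 8: insert ram -> sets bits 0 4 5 -> bits=1001111111
Op 9: insert jay -> sets bits 2 7 8 -> bits=1011111111
Op 10: query rat -> checks bit3=1, bit4=1 (all 1) -> maybe
Op 11: insert rat -> sets bits 3 4 -> bits=1011111111
Op 12: query ram -> checks bit0=1, bit4=1, bit5=1 (all 1) -> maybe
Query results in order: no maybe no maybe maybe maybe

Answer: no maybe no maybe maybe maybe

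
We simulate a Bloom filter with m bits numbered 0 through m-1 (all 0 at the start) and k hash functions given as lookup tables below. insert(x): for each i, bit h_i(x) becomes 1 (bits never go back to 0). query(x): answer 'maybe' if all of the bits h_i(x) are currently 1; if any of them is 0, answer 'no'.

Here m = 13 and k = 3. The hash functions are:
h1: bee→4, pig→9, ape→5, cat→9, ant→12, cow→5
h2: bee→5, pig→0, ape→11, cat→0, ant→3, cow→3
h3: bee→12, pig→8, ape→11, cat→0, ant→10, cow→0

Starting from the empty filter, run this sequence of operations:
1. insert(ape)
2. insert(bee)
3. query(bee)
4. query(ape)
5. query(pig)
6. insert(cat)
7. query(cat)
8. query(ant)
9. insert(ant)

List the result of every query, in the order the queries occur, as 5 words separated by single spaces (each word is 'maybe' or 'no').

Start: bits=0000000000000
Op 1: insert ape -> sets bits 5 11 -> bits=0000010000010
Op 2: insert bee -> sets bits 4 5 12 -> bits=0000110000011
Op 3: query bee -> checks bit4=1, bit5=1, bit12=1 (all 1) -> maybe
Op 4: query ape -> checks bit5=1, bit11=1 (all 1) -> maybe
Op 5: query pig -> checks bit0=0, bit8=0, bit9=0 (has a 0) -> no
Op 6: insert cat -> sets bits 0 9 -> bits=1000110001011
Op 7: query cat -> checks bit0=1, bit9=1 (all 1) -> maybe
Op 8: query ant -> checks bit3=0, bit10=0, bit12=1 (has a 0) -> no
Op 9: insert ant -> sets bits 3 10 12 -> bits=1001110001111
Query results in order: maybe maybe no maybe no

Answer: maybe maybe no maybe no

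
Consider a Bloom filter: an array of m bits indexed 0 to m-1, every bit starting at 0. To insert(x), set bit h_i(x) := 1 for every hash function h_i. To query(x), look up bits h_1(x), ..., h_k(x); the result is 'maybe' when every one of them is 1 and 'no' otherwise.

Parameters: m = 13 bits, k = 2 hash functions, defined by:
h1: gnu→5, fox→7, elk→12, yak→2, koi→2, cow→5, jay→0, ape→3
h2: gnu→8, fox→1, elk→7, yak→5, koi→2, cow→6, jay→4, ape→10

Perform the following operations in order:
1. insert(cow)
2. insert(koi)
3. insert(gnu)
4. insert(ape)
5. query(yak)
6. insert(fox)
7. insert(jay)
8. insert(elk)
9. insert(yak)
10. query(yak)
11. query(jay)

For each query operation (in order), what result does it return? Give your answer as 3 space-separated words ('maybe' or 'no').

Answer: maybe maybe maybe

Derivation:
Start: bits=0000000000000
Op 1: insert cow -> sets bits 5 6 -> bits=0000011000000
Op 2: insert koi -> sets bits 2 -> bits=0010011000000
Op 3: insert gnu -> sets bits 5 8 -> bits=0010011010000
Op 4: insert ape -> sets bits 3 10 -> bits=0011011010100
Op 5: query yak -> checks bit2=1, bit5=1 (all 1) -> maybe
Op 6: insert fox -> sets bits 1 7 -> bits=0111011110100
Op 7: insert jay -> sets bits 0 4 -> bits=1111111110100
Op 8: insert elk -> sets bits 7 12 -> bits=1111111110101
Op 9: insert yak -> sets bits 2 5 -> bits=1111111110101
Op 10: query yak -> checks bit2=1, bit5=1 (all 1) -> maybe
Op 11: query jay -> checks bit0=1, bit4=1 (all 1) -> maybe
Query results in order: maybe maybe maybe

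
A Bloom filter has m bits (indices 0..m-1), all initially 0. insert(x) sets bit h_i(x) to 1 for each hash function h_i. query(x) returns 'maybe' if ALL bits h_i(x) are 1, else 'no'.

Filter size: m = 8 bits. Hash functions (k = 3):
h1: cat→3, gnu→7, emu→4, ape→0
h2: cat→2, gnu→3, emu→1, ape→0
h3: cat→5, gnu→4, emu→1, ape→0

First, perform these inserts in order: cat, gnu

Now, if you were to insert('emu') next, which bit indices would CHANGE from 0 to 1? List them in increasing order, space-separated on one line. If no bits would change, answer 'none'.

Start: bits=00000000
After insert 'cat': sets bits 2 3 5 -> bits=00110100
After insert 'gnu': sets bits 3 4 7 -> bits=00111101
insert 'emu' would touch bits 1 4; currently bit1=0, bit4=1
Bits that are 0 among those (would change 0->1): 1

Answer: 1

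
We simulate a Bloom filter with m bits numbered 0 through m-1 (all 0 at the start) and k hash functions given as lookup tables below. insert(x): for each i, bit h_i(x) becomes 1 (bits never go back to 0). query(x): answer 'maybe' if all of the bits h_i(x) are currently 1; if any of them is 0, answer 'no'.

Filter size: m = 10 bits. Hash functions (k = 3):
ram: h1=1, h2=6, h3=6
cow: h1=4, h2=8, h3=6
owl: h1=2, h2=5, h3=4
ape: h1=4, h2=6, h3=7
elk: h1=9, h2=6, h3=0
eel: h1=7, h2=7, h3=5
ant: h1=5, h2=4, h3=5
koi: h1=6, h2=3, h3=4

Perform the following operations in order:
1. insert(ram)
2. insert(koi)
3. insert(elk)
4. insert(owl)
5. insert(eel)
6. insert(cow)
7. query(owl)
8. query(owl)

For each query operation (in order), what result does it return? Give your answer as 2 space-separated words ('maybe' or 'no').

Start: bits=0000000000
Op 1: insert ram -> sets bits 1 6 -> bits=0100001000
Op 2: insert koi -> sets bits 3 4 6 -> bits=0101101000
Op 3: insert elk -> sets bits 0 6 9 -> bits=1101101001
Op 4: insert owl -> sets bits 2 4 5 -> bits=1111111001
Op 5: insert eel -> sets bits 5 7 -> bits=1111111101
Op 6: insert cow -> sets bits 4 6 8 -> bits=1111111111
Op 7: query owl -> checks bit2=1, bit4=1, bit5=1 (all 1) -> maybe
Op 8: query owl -> checks bit2=1, bit4=1, bit5=1 (all 1) -> maybe
Query results in order: maybe maybe

Answer: maybe maybe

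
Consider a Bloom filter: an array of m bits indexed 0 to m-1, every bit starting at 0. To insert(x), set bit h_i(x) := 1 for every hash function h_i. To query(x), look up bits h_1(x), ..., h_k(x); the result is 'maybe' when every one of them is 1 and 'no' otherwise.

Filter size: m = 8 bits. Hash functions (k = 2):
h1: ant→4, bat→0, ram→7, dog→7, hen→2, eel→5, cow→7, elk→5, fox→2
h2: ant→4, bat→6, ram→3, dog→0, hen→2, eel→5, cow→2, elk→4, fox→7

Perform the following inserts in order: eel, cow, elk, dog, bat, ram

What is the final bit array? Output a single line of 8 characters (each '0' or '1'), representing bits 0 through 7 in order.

Start: bits=00000000
After insert 'eel': sets bits 5 -> bits=00000100
After insert 'cow': sets bits 2 7 -> bits=00100101
After insert 'elk': sets bits 4 5 -> bits=00101101
After insert 'dog': sets bits 0 7 -> bits=10101101
After insert 'bat': sets bits 0 6 -> bits=10101111
After insert 'ram': sets bits 3 7 -> bits=10111111

Answer: 10111111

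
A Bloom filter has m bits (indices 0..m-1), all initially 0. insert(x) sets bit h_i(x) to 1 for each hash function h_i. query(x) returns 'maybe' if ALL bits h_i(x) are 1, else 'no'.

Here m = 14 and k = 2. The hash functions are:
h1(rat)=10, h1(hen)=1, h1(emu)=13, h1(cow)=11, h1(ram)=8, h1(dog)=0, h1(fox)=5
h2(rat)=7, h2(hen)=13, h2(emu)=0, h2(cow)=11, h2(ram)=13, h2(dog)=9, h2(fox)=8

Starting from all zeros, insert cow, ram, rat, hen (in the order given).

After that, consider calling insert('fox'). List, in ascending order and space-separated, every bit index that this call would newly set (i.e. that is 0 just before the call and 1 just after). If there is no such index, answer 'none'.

Start: bits=00000000000000
After insert 'cow': sets bits 11 -> bits=00000000000100
After insert 'ram': sets bits 8 13 -> bits=00000000100101
After insert 'rat': sets bits 7 10 -> bits=00000001101101
After insert 'hen': sets bits 1 13 -> bits=01000001101101
insert 'fox' would touch bits 5 8; currently bit5=0, bit8=1
Bits that are 0 among those (would change 0->1): 5

Answer: 5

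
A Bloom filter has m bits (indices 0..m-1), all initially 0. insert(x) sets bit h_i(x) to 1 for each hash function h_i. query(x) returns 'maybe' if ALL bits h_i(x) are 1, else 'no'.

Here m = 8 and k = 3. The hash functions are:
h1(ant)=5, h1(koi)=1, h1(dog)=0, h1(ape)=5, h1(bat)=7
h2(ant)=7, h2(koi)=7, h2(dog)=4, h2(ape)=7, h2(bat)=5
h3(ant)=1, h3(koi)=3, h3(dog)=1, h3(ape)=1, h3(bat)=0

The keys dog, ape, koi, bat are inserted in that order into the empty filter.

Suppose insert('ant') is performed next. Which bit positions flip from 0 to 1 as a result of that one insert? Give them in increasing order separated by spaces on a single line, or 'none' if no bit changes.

Answer: none

Derivation:
Start: bits=00000000
After insert 'dog': sets bits 0 1 4 -> bits=11001000
After insert 'ape': sets bits 1 5 7 -> bits=11001101
After insert 'koi': sets bits 1 3 7 -> bits=11011101
After insert 'bat': sets bits 0 5 7 -> bits=11011101
insert 'ant' would touch bits 1 5 7; currently bit1=1, bit5=1, bit7=1
Bits that are 0 among those (would change 0->1): none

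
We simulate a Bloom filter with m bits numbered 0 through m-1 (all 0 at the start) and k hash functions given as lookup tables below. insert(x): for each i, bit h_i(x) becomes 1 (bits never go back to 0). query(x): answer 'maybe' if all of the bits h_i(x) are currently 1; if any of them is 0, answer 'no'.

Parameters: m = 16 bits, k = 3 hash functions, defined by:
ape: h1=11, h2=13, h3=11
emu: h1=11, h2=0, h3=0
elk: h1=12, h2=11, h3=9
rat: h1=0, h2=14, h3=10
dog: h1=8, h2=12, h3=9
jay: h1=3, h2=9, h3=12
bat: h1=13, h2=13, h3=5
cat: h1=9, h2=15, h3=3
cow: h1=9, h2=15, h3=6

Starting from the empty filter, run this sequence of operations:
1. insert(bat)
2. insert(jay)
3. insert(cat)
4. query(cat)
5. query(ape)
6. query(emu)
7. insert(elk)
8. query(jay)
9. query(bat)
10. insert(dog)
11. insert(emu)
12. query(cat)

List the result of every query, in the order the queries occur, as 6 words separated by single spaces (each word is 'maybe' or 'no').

Answer: maybe no no maybe maybe maybe

Derivation:
Start: bits=0000000000000000
Op 1: insert bat -> sets bits 5 13 -> bits=0000010000000100
Op 2: insert jay -> sets bits 3 9 12 -> bits=0001010001001100
Op 3: insert cat -> sets bits 3 9 15 -> bits=0001010001001101
Op 4: query cat -> checks bit3=1, bit9=1, bit15=1 (all 1) -> maybe
Op 5: query ape -> checks bit11=0, bit13=1 (has a 0) -> no
Op 6: query emu -> checks bit0=0, bit11=0 (has a 0) -> no
Op 7: insert elk -> sets bits 9 11 12 -> bits=0001010001011101
Op 8: query jay -> checks bit3=1, bit9=1, bit12=1 (all 1) -> maybe
Op 9: query bat -> checks bit5=1, bit13=1 (all 1) -> maybe
Op 10: insert dog -> sets bits 8 9 12 -> bits=0001010011011101
Op 11: insert emu -> sets bits 0 11 -> bits=1001010011011101
Op 12: query cat -> checks bit3=1, bit9=1, bit15=1 (all 1) -> maybe
Query results in order: maybe no no maybe maybe maybe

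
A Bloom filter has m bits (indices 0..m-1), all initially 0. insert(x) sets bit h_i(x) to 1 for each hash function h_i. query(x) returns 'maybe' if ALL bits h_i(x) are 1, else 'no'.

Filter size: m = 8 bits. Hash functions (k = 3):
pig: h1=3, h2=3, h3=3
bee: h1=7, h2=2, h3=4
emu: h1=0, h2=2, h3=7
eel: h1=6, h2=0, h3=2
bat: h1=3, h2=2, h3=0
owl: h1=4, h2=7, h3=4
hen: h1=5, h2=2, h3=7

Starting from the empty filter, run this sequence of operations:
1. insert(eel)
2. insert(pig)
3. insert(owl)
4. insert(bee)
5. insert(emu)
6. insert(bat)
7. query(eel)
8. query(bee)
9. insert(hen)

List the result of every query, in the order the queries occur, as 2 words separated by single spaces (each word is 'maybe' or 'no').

Answer: maybe maybe

Derivation:
Start: bits=00000000
Op 1: insert eel -> sets bits 0 2 6 -> bits=10100010
Op 2: insert pig -> sets bits 3 -> bits=10110010
Op 3: insert owl -> sets bits 4 7 -> bits=10111011
Op 4: insert bee -> sets bits 2 4 7 -> bits=10111011
Op 5: insert emu -> sets bits 0 2 7 -> bits=10111011
Op 6: insert bat -> sets bits 0 2 3 -> bits=10111011
Op 7: query eel -> checks bit0=1, bit2=1, bit6=1 (all 1) -> maybe
Op 8: query bee -> checks bit2=1, bit4=1, bit7=1 (all 1) -> maybe
Op 9: insert hen -> sets bits 2 5 7 -> bits=10111111
Query results in order: maybe maybe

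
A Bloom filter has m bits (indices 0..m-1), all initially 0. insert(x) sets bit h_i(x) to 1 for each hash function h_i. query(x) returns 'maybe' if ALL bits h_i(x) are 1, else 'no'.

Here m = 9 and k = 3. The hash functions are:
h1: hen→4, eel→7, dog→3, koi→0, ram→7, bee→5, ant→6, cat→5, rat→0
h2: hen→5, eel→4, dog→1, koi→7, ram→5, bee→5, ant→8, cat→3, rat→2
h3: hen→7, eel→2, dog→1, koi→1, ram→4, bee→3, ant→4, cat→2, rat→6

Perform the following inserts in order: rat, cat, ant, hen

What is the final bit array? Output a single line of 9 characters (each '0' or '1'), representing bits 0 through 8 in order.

Answer: 101111111

Derivation:
Start: bits=000000000
After insert 'rat': sets bits 0 2 6 -> bits=101000100
After insert 'cat': sets bits 2 3 5 -> bits=101101100
After insert 'ant': sets bits 4 6 8 -> bits=101111101
After insert 'hen': sets bits 4 5 7 -> bits=101111111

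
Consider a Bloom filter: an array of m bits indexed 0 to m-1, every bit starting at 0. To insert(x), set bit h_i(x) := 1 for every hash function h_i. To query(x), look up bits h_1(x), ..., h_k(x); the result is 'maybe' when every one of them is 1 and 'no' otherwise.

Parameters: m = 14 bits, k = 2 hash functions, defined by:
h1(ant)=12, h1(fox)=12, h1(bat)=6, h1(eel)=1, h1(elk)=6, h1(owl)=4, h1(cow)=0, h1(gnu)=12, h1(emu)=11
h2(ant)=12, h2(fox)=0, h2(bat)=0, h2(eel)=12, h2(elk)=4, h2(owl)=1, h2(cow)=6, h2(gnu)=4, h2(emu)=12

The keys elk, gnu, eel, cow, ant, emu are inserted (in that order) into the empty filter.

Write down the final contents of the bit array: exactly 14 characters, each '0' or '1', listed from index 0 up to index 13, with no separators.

Start: bits=00000000000000
After insert 'elk': sets bits 4 6 -> bits=00001010000000
After insert 'gnu': sets bits 4 12 -> bits=00001010000010
After insert 'eel': sets bits 1 12 -> bits=01001010000010
After insert 'cow': sets bits 0 6 -> bits=11001010000010
After insert 'ant': sets bits 12 -> bits=11001010000010
After insert 'emu': sets bits 11 12 -> bits=11001010000110

Answer: 11001010000110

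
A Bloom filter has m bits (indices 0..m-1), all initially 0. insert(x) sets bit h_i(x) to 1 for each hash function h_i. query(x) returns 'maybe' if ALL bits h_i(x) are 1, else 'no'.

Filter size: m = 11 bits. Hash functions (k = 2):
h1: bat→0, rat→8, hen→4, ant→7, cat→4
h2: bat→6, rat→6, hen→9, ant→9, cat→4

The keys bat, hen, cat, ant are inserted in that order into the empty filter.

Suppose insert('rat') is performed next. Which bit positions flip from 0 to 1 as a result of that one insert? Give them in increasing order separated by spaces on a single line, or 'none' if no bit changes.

Start: bits=00000000000
After insert 'bat': sets bits 0 6 -> bits=10000010000
After insert 'hen': sets bits 4 9 -> bits=10001010010
After insert 'cat': sets bits 4 -> bits=10001010010
After insert 'ant': sets bits 7 9 -> bits=10001011010
insert 'rat' would touch bits 6 8; currently bit6=1, bit8=0
Bits that are 0 among those (would change 0->1): 8

Answer: 8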